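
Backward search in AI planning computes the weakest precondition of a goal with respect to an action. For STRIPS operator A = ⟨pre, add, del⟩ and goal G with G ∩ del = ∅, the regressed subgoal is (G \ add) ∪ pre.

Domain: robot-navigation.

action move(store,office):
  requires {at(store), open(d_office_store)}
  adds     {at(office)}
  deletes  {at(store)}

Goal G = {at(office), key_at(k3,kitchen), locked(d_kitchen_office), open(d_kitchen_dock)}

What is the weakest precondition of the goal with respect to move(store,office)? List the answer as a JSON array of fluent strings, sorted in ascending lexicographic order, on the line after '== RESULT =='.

Regress:
  G ∩ del = {}  (empty — regression defined)
  G \ add = {at(office), key_at(k3,kitchen), locked(d_kitchen_office), open(d_kitchen_dock)} \ {at(office)} = {key_at(k3,kitchen), locked(d_kitchen_office), open(d_kitchen_dock)}
  ∪ pre   = {key_at(k3,kitchen), locked(d_kitchen_office), open(d_kitchen_dock)} ∪ {at(store), open(d_office_store)}
          = {at(store), key_at(k3,kitchen), locked(d_kitchen_office), open(d_kitchen_dock), open(d_office_store)}

== RESULT ==
["at(store)", "key_at(k3,kitchen)", "locked(d_kitchen_office)", "open(d_kitchen_dock)", "open(d_office_store)"]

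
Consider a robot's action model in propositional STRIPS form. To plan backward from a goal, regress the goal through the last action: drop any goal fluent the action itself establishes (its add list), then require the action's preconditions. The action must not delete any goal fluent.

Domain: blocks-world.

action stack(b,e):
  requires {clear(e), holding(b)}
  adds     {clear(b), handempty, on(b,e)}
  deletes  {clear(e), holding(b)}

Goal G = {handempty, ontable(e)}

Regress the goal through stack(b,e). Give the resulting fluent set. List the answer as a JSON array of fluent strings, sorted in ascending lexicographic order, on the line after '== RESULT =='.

Compute (G \ add) ∪ pre:
  G ∩ del = {}  (empty — regression defined)
  G \ add = {handempty, ontable(e)} \ {clear(b), handempty, on(b,e)} = {ontable(e)}
  ∪ pre   = {ontable(e)} ∪ {clear(e), holding(b)}
          = {clear(e), holding(b), ontable(e)}

== RESULT ==
["clear(e)", "holding(b)", "ontable(e)"]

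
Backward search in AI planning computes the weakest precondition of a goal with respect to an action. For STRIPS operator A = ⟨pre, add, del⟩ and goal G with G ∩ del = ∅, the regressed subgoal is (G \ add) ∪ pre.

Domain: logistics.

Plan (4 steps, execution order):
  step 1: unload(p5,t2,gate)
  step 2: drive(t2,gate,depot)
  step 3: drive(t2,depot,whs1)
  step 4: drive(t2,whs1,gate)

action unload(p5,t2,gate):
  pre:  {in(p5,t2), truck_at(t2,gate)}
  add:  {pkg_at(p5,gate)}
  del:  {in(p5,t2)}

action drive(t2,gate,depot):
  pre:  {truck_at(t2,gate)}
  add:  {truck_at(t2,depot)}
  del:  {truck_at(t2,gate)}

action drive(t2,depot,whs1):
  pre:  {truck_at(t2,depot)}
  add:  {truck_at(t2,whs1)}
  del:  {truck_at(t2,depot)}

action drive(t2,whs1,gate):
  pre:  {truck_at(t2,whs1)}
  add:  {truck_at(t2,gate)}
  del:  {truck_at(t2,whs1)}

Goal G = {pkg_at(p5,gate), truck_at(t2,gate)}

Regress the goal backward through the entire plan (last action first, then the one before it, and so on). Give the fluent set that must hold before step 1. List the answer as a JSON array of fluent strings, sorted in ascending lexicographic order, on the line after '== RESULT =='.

Work backward from the goal:
  through step 4 (drive(t2,whs1,gate)): drop {truck_at(t2,gate)}, keep {pkg_at(p5,gate)}, require {truck_at(t2,whs1)}
    → {pkg_at(p5,gate), truck_at(t2,whs1)}
  through step 3 (drive(t2,depot,whs1)): drop {truck_at(t2,whs1)}, keep {pkg_at(p5,gate)}, require {truck_at(t2,depot)}
    → {pkg_at(p5,gate), truck_at(t2,depot)}
  through step 2 (drive(t2,gate,depot)): drop {truck_at(t2,depot)}, keep {pkg_at(p5,gate)}, require {truck_at(t2,gate)}
    → {pkg_at(p5,gate), truck_at(t2,gate)}
  through step 1 (unload(p5,t2,gate)): drop {pkg_at(p5,gate)}, keep {truck_at(t2,gate)}, require {in(p5,t2), truck_at(t2,gate)}
    → {in(p5,t2), truck_at(t2,gate)}

== RESULT ==
["in(p5,t2)", "truck_at(t2,gate)"]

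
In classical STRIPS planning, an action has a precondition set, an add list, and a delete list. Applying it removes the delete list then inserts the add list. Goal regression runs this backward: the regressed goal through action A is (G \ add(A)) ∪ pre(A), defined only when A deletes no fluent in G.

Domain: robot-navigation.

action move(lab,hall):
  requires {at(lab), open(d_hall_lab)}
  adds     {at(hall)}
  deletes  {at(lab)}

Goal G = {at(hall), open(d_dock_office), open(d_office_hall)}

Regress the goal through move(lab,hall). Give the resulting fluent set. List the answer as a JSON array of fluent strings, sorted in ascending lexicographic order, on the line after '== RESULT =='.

Regress:
  G ∩ del = {}  (empty — regression defined)
  G \ add = {at(hall), open(d_dock_office), open(d_office_hall)} \ {at(hall)} = {open(d_dock_office), open(d_office_hall)}
  ∪ pre   = {open(d_dock_office), open(d_office_hall)} ∪ {at(lab), open(d_hall_lab)}
          = {at(lab), open(d_dock_office), open(d_hall_lab), open(d_office_hall)}

== RESULT ==
["at(lab)", "open(d_dock_office)", "open(d_hall_lab)", "open(d_office_hall)"]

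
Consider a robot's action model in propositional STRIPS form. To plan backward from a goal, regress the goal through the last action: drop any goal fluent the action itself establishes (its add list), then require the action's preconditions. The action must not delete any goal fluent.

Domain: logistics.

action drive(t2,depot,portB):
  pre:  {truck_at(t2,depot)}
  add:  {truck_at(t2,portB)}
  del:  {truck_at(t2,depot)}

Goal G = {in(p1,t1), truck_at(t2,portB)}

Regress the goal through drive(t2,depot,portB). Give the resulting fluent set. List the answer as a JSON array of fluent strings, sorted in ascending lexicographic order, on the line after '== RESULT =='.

Compute (G \ add) ∪ pre:
  G ∩ del = {}  (empty — regression defined)
  G \ add = {in(p1,t1), truck_at(t2,portB)} \ {truck_at(t2,portB)} = {in(p1,t1)}
  ∪ pre   = {in(p1,t1)} ∪ {truck_at(t2,depot)}
          = {in(p1,t1), truck_at(t2,depot)}

== RESULT ==
["in(p1,t1)", "truck_at(t2,depot)"]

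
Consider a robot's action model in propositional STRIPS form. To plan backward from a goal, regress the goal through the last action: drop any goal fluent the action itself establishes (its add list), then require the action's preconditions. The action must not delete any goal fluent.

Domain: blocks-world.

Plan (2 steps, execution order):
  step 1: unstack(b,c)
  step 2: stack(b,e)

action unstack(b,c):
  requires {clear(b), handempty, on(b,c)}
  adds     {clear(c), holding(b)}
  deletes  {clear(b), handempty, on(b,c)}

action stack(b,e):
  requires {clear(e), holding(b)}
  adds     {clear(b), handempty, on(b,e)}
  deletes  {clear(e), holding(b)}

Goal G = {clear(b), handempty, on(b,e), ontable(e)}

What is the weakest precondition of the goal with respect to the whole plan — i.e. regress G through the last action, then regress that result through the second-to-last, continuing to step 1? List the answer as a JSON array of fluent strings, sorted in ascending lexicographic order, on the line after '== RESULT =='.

Regress step by step:
  through step 2 (stack(b,e)): drop {clear(b), handempty, on(b,e)}, keep {ontable(e)}, require {clear(e), holding(b)}
    → {clear(e), holding(b), ontable(e)}
  through step 1 (unstack(b,c)): drop {holding(b)}, keep {clear(e), ontable(e)}, require {clear(b), handempty, on(b,c)}
    → {clear(b), clear(e), handempty, on(b,c), ontable(e)}

== RESULT ==
["clear(b)", "clear(e)", "handempty", "on(b,c)", "ontable(e)"]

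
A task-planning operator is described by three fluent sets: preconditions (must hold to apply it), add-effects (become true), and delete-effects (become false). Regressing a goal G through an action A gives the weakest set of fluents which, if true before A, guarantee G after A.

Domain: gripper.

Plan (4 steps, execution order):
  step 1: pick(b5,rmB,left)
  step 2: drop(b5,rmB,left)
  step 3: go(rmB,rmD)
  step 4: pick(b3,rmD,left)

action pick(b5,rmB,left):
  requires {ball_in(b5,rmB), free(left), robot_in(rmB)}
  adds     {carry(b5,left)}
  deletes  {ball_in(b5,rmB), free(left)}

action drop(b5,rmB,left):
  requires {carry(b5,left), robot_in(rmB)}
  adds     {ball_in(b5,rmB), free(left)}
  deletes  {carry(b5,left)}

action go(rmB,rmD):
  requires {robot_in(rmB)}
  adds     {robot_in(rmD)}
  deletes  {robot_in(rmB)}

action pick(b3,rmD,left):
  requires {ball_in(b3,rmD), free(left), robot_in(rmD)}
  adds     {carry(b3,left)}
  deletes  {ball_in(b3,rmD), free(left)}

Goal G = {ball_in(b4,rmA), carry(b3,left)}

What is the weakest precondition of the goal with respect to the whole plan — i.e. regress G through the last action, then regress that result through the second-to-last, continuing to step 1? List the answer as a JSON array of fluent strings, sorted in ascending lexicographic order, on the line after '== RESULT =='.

Regress step by step:
  through step 4 (pick(b3,rmD,left)): drop {carry(b3,left)}, keep {ball_in(b4,rmA)}, require {ball_in(b3,rmD), free(left), robot_in(rmD)}
    → {ball_in(b3,rmD), ball_in(b4,rmA), free(left), robot_in(rmD)}
  through step 3 (go(rmB,rmD)): drop {robot_in(rmD)}, keep {ball_in(b3,rmD), ball_in(b4,rmA), free(left)}, require {robot_in(rmB)}
    → {ball_in(b3,rmD), ball_in(b4,rmA), free(left), robot_in(rmB)}
  through step 2 (drop(b5,rmB,left)): drop {free(left)}, keep {ball_in(b3,rmD), ball_in(b4,rmA), robot_in(rmB)}, require {carry(b5,left), robot_in(rmB)}
    → {ball_in(b3,rmD), ball_in(b4,rmA), carry(b5,left), robot_in(rmB)}
  through step 1 (pick(b5,rmB,left)): drop {carry(b5,left)}, keep {ball_in(b3,rmD), ball_in(b4,rmA), robot_in(rmB)}, require {ball_in(b5,rmB), free(left), robot_in(rmB)}
    → {ball_in(b3,rmD), ball_in(b4,rmA), ball_in(b5,rmB), free(left), robot_in(rmB)}

== RESULT ==
["ball_in(b3,rmD)", "ball_in(b4,rmA)", "ball_in(b5,rmB)", "free(left)", "robot_in(rmB)"]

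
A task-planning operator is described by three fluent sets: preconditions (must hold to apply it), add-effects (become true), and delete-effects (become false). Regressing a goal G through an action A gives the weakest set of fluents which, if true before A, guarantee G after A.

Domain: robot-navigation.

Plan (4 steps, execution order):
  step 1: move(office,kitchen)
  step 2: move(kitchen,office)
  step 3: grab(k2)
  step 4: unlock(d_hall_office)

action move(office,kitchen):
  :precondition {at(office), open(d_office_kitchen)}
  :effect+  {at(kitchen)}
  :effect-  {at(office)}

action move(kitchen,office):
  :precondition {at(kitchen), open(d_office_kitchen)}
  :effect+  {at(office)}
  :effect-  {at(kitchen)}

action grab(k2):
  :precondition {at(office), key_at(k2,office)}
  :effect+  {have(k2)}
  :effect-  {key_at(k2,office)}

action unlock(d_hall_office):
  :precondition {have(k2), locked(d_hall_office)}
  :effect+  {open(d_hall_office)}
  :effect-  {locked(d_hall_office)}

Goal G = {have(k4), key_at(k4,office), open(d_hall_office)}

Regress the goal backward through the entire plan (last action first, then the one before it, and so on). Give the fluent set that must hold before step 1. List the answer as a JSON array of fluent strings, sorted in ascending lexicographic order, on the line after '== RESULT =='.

Work backward from the goal:
  through step 4 (unlock(d_hall_office)): drop {open(d_hall_office)}, keep {have(k4), key_at(k4,office)}, require {have(k2), locked(d_hall_office)}
    → {have(k2), have(k4), key_at(k4,office), locked(d_hall_office)}
  through step 3 (grab(k2)): drop {have(k2)}, keep {have(k4), key_at(k4,office), locked(d_hall_office)}, require {at(office), key_at(k2,office)}
    → {at(office), have(k4), key_at(k2,office), key_at(k4,office), locked(d_hall_office)}
  through step 2 (move(kitchen,office)): drop {at(office)}, keep {have(k4), key_at(k2,office), key_at(k4,office), locked(d_hall_office)}, require {at(kitchen), open(d_office_kitchen)}
    → {at(kitchen), have(k4), key_at(k2,office), key_at(k4,office), locked(d_hall_office), open(d_office_kitchen)}
  through step 1 (move(office,kitchen)): drop {at(kitchen)}, keep {have(k4), key_at(k2,office), key_at(k4,office), locked(d_hall_office), open(d_office_kitchen)}, require {at(office), open(d_office_kitchen)}
    → {at(office), have(k4), key_at(k2,office), key_at(k4,office), locked(d_hall_office), open(d_office_kitchen)}

== RESULT ==
["at(office)", "have(k4)", "key_at(k2,office)", "key_at(k4,office)", "locked(d_hall_office)", "open(d_office_kitchen)"]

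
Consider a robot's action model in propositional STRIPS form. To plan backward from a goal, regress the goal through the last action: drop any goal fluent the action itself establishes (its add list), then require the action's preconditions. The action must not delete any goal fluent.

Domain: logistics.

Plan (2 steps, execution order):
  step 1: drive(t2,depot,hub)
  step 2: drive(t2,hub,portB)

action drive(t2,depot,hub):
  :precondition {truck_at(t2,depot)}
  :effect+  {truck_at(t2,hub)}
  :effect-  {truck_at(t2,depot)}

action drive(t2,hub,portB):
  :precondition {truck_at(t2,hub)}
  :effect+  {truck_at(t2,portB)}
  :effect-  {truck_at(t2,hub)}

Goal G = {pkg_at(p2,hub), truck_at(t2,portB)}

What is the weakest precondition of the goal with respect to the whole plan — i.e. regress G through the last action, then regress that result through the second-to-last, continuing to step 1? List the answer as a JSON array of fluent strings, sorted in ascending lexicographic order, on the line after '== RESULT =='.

Regress step by step:
  through step 2 (drive(t2,hub,portB)): drop {truck_at(t2,portB)}, keep {pkg_at(p2,hub)}, require {truck_at(t2,hub)}
    → {pkg_at(p2,hub), truck_at(t2,hub)}
  through step 1 (drive(t2,depot,hub)): drop {truck_at(t2,hub)}, keep {pkg_at(p2,hub)}, require {truck_at(t2,depot)}
    → {pkg_at(p2,hub), truck_at(t2,depot)}

== RESULT ==
["pkg_at(p2,hub)", "truck_at(t2,depot)"]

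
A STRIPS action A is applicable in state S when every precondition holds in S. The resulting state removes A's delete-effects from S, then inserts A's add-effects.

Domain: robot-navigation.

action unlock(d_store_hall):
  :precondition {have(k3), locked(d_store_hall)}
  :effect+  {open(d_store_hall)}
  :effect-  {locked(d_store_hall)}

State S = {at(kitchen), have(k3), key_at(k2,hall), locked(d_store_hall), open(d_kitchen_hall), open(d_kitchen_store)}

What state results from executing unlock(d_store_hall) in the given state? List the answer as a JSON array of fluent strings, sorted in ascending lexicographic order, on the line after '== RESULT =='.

Progress:
  pre ⊆ S: {have(k3), locked(d_store_hall)} ⊆ S  — applicable
  S \ del = {at(kitchen), have(k3), key_at(k2,hall), open(d_kitchen_hall), open(d_kitchen_store)}
  ∪ add   = {at(kitchen), have(k3), key_at(k2,hall), open(d_kitchen_hall), open(d_kitchen_store), open(d_store_hall)}

== RESULT ==
["at(kitchen)", "have(k3)", "key_at(k2,hall)", "open(d_kitchen_hall)", "open(d_kitchen_store)", "open(d_store_hall)"]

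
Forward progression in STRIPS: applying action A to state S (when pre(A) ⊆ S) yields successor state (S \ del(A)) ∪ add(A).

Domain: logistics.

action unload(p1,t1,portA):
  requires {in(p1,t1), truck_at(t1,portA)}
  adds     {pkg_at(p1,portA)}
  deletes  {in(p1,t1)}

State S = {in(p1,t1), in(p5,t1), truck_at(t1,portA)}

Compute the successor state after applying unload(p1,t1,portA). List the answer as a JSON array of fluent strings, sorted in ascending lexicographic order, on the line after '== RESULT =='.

Progress:
  pre ⊆ S: {in(p1,t1), truck_at(t1,portA)} ⊆ S  — applicable
  S \ del = {in(p5,t1), truck_at(t1,portA)}
  ∪ add   = {in(p5,t1), pkg_at(p1,portA), truck_at(t1,portA)}

== RESULT ==
["in(p5,t1)", "pkg_at(p1,portA)", "truck_at(t1,portA)"]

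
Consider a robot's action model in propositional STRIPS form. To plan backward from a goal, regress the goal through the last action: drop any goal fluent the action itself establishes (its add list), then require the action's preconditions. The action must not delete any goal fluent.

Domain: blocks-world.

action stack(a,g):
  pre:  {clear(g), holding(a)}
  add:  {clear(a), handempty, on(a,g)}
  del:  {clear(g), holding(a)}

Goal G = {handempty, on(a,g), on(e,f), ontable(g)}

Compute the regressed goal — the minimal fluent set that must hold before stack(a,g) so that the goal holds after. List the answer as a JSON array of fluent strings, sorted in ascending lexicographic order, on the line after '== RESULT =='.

Regress:
  G ∩ del = {}  (empty — regression defined)
  G \ add = {handempty, on(a,g), on(e,f), ontable(g)} \ {clear(a), handempty, on(a,g)} = {on(e,f), ontable(g)}
  ∪ pre   = {on(e,f), ontable(g)} ∪ {clear(g), holding(a)}
          = {clear(g), holding(a), on(e,f), ontable(g)}

== RESULT ==
["clear(g)", "holding(a)", "on(e,f)", "ontable(g)"]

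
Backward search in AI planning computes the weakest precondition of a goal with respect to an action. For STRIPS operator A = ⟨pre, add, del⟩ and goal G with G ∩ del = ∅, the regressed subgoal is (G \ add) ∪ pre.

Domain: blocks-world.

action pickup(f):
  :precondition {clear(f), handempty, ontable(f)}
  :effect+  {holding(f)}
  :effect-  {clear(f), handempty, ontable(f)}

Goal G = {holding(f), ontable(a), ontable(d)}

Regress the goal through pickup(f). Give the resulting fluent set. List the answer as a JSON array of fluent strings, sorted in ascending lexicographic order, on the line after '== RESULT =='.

Compute (G \ add) ∪ pre:
  G ∩ del = {}  (empty — regression defined)
  G \ add = {holding(f), ontable(a), ontable(d)} \ {holding(f)} = {ontable(a), ontable(d)}
  ∪ pre   = {ontable(a), ontable(d)} ∪ {clear(f), handempty, ontable(f)}
          = {clear(f), handempty, ontable(a), ontable(d), ontable(f)}

== RESULT ==
["clear(f)", "handempty", "ontable(a)", "ontable(d)", "ontable(f)"]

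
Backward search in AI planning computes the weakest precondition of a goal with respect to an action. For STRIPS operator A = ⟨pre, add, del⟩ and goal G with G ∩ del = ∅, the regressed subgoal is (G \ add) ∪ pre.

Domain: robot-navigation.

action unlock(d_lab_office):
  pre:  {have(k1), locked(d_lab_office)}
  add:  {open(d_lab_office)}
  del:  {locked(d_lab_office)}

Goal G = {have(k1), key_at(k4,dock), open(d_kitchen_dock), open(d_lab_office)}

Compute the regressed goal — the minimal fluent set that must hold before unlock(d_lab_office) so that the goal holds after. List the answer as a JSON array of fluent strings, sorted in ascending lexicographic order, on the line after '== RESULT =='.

Regress:
  G ∩ del = {}  (empty — regression defined)
  G \ add = {have(k1), key_at(k4,dock), open(d_kitchen_dock), open(d_lab_office)} \ {open(d_lab_office)} = {have(k1), key_at(k4,dock), open(d_kitchen_dock)}
  ∪ pre   = {have(k1), key_at(k4,dock), open(d_kitchen_dock)} ∪ {have(k1), locked(d_lab_office)}
          = {have(k1), key_at(k4,dock), locked(d_lab_office), open(d_kitchen_dock)}

== RESULT ==
["have(k1)", "key_at(k4,dock)", "locked(d_lab_office)", "open(d_kitchen_dock)"]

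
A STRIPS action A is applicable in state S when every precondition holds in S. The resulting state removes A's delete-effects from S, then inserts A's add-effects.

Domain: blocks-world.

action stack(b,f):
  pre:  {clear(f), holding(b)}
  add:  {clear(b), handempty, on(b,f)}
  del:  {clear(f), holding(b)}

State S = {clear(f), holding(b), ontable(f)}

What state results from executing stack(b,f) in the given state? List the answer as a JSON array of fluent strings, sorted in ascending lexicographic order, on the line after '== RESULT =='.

Progress:
  pre ⊆ S: {clear(f), holding(b)} ⊆ S  — applicable
  S \ del = {ontable(f)}
  ∪ add   = {clear(b), handempty, on(b,f), ontable(f)}

== RESULT ==
["clear(b)", "handempty", "on(b,f)", "ontable(f)"]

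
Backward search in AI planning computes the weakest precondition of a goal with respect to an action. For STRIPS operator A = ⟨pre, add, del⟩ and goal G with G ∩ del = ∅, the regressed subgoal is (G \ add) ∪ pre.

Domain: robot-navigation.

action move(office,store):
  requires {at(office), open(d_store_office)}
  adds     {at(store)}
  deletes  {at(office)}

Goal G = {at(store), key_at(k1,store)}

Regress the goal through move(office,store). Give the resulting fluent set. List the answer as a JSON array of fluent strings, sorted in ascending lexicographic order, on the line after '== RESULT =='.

Regress:
  G ∩ del = {}  (empty — regression defined)
  G \ add = {at(store), key_at(k1,store)} \ {at(store)} = {key_at(k1,store)}
  ∪ pre   = {key_at(k1,store)} ∪ {at(office), open(d_store_office)}
          = {at(office), key_at(k1,store), open(d_store_office)}

== RESULT ==
["at(office)", "key_at(k1,store)", "open(d_store_office)"]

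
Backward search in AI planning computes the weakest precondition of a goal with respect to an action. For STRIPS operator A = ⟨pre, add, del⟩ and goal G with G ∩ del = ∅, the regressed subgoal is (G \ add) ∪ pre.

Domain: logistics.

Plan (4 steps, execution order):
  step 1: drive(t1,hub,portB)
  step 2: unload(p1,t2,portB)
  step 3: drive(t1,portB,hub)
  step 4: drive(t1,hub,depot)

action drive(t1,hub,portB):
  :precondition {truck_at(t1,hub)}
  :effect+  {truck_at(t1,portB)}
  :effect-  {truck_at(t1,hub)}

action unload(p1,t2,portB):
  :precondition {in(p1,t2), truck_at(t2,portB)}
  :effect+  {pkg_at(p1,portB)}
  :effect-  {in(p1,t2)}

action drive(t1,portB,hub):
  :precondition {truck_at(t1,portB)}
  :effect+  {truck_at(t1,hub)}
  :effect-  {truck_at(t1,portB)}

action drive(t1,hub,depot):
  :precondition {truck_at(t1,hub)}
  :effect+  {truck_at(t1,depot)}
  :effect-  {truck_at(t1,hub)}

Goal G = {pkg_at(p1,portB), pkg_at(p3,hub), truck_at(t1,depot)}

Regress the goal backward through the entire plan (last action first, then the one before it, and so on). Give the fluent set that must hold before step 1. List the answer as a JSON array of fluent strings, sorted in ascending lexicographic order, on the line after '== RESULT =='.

Work backward from the goal:
  through step 4 (drive(t1,hub,depot)): drop {truck_at(t1,depot)}, keep {pkg_at(p1,portB), pkg_at(p3,hub)}, require {truck_at(t1,hub)}
    → {pkg_at(p1,portB), pkg_at(p3,hub), truck_at(t1,hub)}
  through step 3 (drive(t1,portB,hub)): drop {truck_at(t1,hub)}, keep {pkg_at(p1,portB), pkg_at(p3,hub)}, require {truck_at(t1,portB)}
    → {pkg_at(p1,portB), pkg_at(p3,hub), truck_at(t1,portB)}
  through step 2 (unload(p1,t2,portB)): drop {pkg_at(p1,portB)}, keep {pkg_at(p3,hub), truck_at(t1,portB)}, require {in(p1,t2), truck_at(t2,portB)}
    → {in(p1,t2), pkg_at(p3,hub), truck_at(t1,portB), truck_at(t2,portB)}
  through step 1 (drive(t1,hub,portB)): drop {truck_at(t1,portB)}, keep {in(p1,t2), pkg_at(p3,hub), truck_at(t2,portB)}, require {truck_at(t1,hub)}
    → {in(p1,t2), pkg_at(p3,hub), truck_at(t1,hub), truck_at(t2,portB)}

== RESULT ==
["in(p1,t2)", "pkg_at(p3,hub)", "truck_at(t1,hub)", "truck_at(t2,portB)"]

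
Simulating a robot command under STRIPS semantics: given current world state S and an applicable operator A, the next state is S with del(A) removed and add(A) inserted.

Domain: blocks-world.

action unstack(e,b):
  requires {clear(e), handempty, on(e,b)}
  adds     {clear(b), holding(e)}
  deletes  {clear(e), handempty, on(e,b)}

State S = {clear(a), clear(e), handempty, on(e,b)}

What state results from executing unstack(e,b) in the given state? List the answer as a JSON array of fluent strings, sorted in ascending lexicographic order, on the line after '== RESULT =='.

Progress:
  pre ⊆ S: {clear(e), handempty, on(e,b)} ⊆ S  — applicable
  S \ del = {clear(a)}
  ∪ add   = {clear(a), clear(b), holding(e)}

== RESULT ==
["clear(a)", "clear(b)", "holding(e)"]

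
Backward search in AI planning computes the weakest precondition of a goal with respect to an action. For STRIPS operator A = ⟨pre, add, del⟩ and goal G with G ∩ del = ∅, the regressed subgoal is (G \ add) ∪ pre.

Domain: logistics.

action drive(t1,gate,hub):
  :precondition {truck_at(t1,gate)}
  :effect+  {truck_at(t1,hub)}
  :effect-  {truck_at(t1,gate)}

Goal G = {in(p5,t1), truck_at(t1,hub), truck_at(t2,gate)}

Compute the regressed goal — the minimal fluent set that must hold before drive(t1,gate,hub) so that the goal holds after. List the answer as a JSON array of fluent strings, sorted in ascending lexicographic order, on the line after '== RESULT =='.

Compute (G \ add) ∪ pre:
  G ∩ del = {}  (empty — regression defined)
  G \ add = {in(p5,t1), truck_at(t1,hub), truck_at(t2,gate)} \ {truck_at(t1,hub)} = {in(p5,t1), truck_at(t2,gate)}
  ∪ pre   = {in(p5,t1), truck_at(t2,gate)} ∪ {truck_at(t1,gate)}
          = {in(p5,t1), truck_at(t1,gate), truck_at(t2,gate)}

== RESULT ==
["in(p5,t1)", "truck_at(t1,gate)", "truck_at(t2,gate)"]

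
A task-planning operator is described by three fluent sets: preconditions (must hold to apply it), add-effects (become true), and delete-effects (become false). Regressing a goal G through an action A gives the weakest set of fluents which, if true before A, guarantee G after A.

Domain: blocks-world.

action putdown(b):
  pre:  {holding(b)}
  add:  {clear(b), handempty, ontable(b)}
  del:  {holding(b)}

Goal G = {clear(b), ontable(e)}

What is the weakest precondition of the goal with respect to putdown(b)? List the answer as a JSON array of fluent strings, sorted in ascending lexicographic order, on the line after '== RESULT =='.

Regress:
  G ∩ del = {}  (empty — regression defined)
  G \ add = {clear(b), ontable(e)} \ {clear(b), handempty, ontable(b)} = {ontable(e)}
  ∪ pre   = {ontable(e)} ∪ {holding(b)}
          = {holding(b), ontable(e)}

== RESULT ==
["holding(b)", "ontable(e)"]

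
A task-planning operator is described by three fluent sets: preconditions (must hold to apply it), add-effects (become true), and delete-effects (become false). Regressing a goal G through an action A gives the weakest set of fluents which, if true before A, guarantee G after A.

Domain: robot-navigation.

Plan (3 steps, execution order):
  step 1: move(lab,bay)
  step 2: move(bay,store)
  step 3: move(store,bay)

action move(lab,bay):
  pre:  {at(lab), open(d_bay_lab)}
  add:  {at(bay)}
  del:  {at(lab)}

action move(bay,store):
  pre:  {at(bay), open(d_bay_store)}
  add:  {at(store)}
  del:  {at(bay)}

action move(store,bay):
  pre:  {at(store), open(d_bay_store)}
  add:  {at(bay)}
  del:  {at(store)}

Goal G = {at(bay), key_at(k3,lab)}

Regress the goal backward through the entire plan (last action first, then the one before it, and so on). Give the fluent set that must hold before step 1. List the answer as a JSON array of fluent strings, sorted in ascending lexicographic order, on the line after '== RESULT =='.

Work backward from the goal:
  through step 3 (move(store,bay)): drop {at(bay)}, keep {key_at(k3,lab)}, require {at(store), open(d_bay_store)}
    → {at(store), key_at(k3,lab), open(d_bay_store)}
  through step 2 (move(bay,store)): drop {at(store)}, keep {key_at(k3,lab), open(d_bay_store)}, require {at(bay), open(d_bay_store)}
    → {at(bay), key_at(k3,lab), open(d_bay_store)}
  through step 1 (move(lab,bay)): drop {at(bay)}, keep {key_at(k3,lab), open(d_bay_store)}, require {at(lab), open(d_bay_lab)}
    → {at(lab), key_at(k3,lab), open(d_bay_lab), open(d_bay_store)}

== RESULT ==
["at(lab)", "key_at(k3,lab)", "open(d_bay_lab)", "open(d_bay_store)"]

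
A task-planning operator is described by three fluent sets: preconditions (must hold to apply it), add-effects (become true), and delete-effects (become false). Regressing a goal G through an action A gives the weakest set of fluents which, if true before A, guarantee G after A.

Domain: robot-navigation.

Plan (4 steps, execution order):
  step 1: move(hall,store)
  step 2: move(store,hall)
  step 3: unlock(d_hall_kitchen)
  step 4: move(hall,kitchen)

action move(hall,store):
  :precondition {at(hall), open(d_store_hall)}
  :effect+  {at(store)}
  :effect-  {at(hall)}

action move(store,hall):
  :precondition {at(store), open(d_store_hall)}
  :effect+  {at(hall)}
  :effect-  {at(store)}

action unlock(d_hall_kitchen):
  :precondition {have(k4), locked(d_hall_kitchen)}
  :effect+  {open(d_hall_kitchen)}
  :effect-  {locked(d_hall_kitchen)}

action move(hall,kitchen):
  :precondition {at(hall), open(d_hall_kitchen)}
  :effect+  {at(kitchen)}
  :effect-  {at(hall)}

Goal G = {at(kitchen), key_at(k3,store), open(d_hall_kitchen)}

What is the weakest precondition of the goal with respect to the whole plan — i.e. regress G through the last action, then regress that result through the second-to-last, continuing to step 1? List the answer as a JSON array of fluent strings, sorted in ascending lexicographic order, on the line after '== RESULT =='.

Work backward from the goal:
  through step 4 (move(hall,kitchen)): drop {at(kitchen)}, keep {key_at(k3,store), open(d_hall_kitchen)}, require {at(hall), open(d_hall_kitchen)}
    → {at(hall), key_at(k3,store), open(d_hall_kitchen)}
  through step 3 (unlock(d_hall_kitchen)): drop {open(d_hall_kitchen)}, keep {at(hall), key_at(k3,store)}, require {have(k4), locked(d_hall_kitchen)}
    → {at(hall), have(k4), key_at(k3,store), locked(d_hall_kitchen)}
  through step 2 (move(store,hall)): drop {at(hall)}, keep {have(k4), key_at(k3,store), locked(d_hall_kitchen)}, require {at(store), open(d_store_hall)}
    → {at(store), have(k4), key_at(k3,store), locked(d_hall_kitchen), open(d_store_hall)}
  through step 1 (move(hall,store)): drop {at(store)}, keep {have(k4), key_at(k3,store), locked(d_hall_kitchen), open(d_store_hall)}, require {at(hall), open(d_store_hall)}
    → {at(hall), have(k4), key_at(k3,store), locked(d_hall_kitchen), open(d_store_hall)}

== RESULT ==
["at(hall)", "have(k4)", "key_at(k3,store)", "locked(d_hall_kitchen)", "open(d_store_hall)"]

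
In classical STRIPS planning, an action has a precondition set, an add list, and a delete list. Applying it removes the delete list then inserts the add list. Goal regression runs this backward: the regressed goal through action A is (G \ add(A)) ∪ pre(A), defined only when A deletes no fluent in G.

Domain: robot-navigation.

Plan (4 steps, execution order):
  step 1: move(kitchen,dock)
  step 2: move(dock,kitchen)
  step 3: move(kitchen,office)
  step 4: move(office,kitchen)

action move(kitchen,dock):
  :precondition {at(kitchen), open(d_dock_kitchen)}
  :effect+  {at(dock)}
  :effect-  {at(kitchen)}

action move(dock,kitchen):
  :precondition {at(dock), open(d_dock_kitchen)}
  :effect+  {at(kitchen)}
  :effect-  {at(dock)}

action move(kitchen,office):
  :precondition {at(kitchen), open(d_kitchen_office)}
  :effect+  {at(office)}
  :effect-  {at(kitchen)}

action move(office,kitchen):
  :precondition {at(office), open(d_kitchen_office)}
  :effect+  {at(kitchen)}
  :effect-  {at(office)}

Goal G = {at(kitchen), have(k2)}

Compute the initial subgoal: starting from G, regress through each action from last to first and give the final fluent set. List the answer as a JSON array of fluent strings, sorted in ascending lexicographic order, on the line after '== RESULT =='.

Regress step by step:
  through step 4 (move(office,kitchen)): drop {at(kitchen)}, keep {have(k2)}, require {at(office), open(d_kitchen_office)}
    → {at(office), have(k2), open(d_kitchen_office)}
  through step 3 (move(kitchen,office)): drop {at(office)}, keep {have(k2), open(d_kitchen_office)}, require {at(kitchen), open(d_kitchen_office)}
    → {at(kitchen), have(k2), open(d_kitchen_office)}
  through step 2 (move(dock,kitchen)): drop {at(kitchen)}, keep {have(k2), open(d_kitchen_office)}, require {at(dock), open(d_dock_kitchen)}
    → {at(dock), have(k2), open(d_dock_kitchen), open(d_kitchen_office)}
  through step 1 (move(kitchen,dock)): drop {at(dock)}, keep {have(k2), open(d_dock_kitchen), open(d_kitchen_office)}, require {at(kitchen), open(d_dock_kitchen)}
    → {at(kitchen), have(k2), open(d_dock_kitchen), open(d_kitchen_office)}

== RESULT ==
["at(kitchen)", "have(k2)", "open(d_dock_kitchen)", "open(d_kitchen_office)"]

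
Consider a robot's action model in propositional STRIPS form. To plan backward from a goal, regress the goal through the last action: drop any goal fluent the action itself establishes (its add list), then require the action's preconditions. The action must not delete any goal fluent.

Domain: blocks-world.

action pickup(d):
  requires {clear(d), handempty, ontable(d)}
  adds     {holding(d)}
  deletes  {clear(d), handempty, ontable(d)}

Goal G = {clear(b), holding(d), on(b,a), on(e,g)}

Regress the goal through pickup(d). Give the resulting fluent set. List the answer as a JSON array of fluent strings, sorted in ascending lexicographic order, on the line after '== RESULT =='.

Regress:
  G ∩ del = {}  (empty — regression defined)
  G \ add = {clear(b), holding(d), on(b,a), on(e,g)} \ {holding(d)} = {clear(b), on(b,a), on(e,g)}
  ∪ pre   = {clear(b), on(b,a), on(e,g)} ∪ {clear(d), handempty, ontable(d)}
          = {clear(b), clear(d), handempty, on(b,a), on(e,g), ontable(d)}

== RESULT ==
["clear(b)", "clear(d)", "handempty", "on(b,a)", "on(e,g)", "ontable(d)"]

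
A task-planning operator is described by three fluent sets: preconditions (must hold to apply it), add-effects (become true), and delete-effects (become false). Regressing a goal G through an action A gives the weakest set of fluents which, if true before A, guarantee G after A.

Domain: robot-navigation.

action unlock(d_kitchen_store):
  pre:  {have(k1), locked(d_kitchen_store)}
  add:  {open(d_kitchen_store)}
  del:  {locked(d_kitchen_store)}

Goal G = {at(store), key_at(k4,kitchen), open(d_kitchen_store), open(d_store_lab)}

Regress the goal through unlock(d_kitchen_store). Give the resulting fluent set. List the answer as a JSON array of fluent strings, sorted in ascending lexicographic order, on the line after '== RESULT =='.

Compute (G \ add) ∪ pre:
  G ∩ del = {}  (empty — regression defined)
  G \ add = {at(store), key_at(k4,kitchen), open(d_kitchen_store), open(d_store_lab)} \ {open(d_kitchen_store)} = {at(store), key_at(k4,kitchen), open(d_store_lab)}
  ∪ pre   = {at(store), key_at(k4,kitchen), open(d_store_lab)} ∪ {have(k1), locked(d_kitchen_store)}
          = {at(store), have(k1), key_at(k4,kitchen), locked(d_kitchen_store), open(d_store_lab)}

== RESULT ==
["at(store)", "have(k1)", "key_at(k4,kitchen)", "locked(d_kitchen_store)", "open(d_store_lab)"]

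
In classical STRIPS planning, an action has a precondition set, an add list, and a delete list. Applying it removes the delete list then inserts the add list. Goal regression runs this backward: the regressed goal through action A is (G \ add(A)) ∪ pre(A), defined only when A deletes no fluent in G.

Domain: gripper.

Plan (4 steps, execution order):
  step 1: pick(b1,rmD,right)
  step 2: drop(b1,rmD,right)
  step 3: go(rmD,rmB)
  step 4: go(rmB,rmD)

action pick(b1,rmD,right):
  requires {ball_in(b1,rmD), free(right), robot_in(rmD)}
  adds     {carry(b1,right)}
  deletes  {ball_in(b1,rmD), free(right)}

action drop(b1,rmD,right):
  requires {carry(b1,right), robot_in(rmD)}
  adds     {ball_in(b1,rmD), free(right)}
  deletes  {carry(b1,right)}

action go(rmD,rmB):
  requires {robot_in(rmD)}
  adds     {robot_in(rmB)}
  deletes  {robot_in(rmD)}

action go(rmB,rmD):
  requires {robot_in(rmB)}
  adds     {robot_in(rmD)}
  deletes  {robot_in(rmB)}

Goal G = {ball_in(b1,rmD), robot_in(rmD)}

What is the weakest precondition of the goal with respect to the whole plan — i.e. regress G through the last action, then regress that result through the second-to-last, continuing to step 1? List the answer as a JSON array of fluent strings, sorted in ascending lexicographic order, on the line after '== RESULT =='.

Regress step by step:
  through step 4 (go(rmB,rmD)): drop {robot_in(rmD)}, keep {ball_in(b1,rmD)}, require {robot_in(rmB)}
    → {ball_in(b1,rmD), robot_in(rmB)}
  through step 3 (go(rmD,rmB)): drop {robot_in(rmB)}, keep {ball_in(b1,rmD)}, require {robot_in(rmD)}
    → {ball_in(b1,rmD), robot_in(rmD)}
  through step 2 (drop(b1,rmD,right)): drop {ball_in(b1,rmD)}, keep {robot_in(rmD)}, require {carry(b1,right), robot_in(rmD)}
    → {carry(b1,right), robot_in(rmD)}
  through step 1 (pick(b1,rmD,right)): drop {carry(b1,right)}, keep {robot_in(rmD)}, require {ball_in(b1,rmD), free(right), robot_in(rmD)}
    → {ball_in(b1,rmD), free(right), robot_in(rmD)}

== RESULT ==
["ball_in(b1,rmD)", "free(right)", "robot_in(rmD)"]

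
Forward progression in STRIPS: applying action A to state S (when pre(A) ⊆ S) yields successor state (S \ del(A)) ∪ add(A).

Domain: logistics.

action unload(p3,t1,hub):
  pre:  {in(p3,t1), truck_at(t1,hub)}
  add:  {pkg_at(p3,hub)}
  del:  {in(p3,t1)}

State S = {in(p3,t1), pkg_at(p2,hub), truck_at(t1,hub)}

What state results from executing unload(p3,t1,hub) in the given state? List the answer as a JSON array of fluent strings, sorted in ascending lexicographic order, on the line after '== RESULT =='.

Compute (S \ del) ∪ add:
  pre ⊆ S: {in(p3,t1), truck_at(t1,hub)} ⊆ S  — applicable
  S \ del = {pkg_at(p2,hub), truck_at(t1,hub)}
  ∪ add   = {pkg_at(p2,hub), pkg_at(p3,hub), truck_at(t1,hub)}

== RESULT ==
["pkg_at(p2,hub)", "pkg_at(p3,hub)", "truck_at(t1,hub)"]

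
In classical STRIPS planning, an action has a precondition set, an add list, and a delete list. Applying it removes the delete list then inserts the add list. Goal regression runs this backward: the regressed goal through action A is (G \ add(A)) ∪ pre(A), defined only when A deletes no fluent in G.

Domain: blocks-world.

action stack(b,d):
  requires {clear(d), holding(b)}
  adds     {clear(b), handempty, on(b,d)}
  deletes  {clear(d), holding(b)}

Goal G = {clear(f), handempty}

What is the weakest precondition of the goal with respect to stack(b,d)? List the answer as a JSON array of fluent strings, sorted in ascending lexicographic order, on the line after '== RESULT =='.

Compute (G \ add) ∪ pre:
  G ∩ del = {}  (empty — regression defined)
  G \ add = {clear(f), handempty} \ {clear(b), handempty, on(b,d)} = {clear(f)}
  ∪ pre   = {clear(f)} ∪ {clear(d), holding(b)}
          = {clear(d), clear(f), holding(b)}

== RESULT ==
["clear(d)", "clear(f)", "holding(b)"]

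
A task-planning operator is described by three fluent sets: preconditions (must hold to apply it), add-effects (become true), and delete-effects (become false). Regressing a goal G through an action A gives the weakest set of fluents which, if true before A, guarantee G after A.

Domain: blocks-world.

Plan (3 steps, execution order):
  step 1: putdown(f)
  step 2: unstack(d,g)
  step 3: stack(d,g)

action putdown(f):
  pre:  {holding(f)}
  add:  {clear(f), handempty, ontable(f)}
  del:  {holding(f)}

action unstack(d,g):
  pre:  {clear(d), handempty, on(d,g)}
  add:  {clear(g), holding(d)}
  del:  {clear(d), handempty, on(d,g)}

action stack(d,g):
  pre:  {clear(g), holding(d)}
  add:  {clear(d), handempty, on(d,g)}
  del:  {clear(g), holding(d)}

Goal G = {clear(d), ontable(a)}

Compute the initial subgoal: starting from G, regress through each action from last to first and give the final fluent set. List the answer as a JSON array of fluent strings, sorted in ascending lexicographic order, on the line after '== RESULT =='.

Work backward from the goal:
  through step 3 (stack(d,g)): drop {clear(d)}, keep {ontable(a)}, require {clear(g), holding(d)}
    → {clear(g), holding(d), ontable(a)}
  through step 2 (unstack(d,g)): drop {clear(g), holding(d)}, keep {ontable(a)}, require {clear(d), handempty, on(d,g)}
    → {clear(d), handempty, on(d,g), ontable(a)}
  through step 1 (putdown(f)): drop {handempty}, keep {clear(d), on(d,g), ontable(a)}, require {holding(f)}
    → {clear(d), holding(f), on(d,g), ontable(a)}

== RESULT ==
["clear(d)", "holding(f)", "on(d,g)", "ontable(a)"]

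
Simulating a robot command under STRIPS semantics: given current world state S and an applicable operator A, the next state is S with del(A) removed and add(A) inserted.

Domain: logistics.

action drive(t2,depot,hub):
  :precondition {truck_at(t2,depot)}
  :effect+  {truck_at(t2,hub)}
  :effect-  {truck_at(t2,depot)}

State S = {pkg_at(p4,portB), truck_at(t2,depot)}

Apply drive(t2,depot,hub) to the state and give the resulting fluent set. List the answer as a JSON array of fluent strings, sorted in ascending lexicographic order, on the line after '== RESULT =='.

Compute (S \ del) ∪ add:
  pre ⊆ S: {truck_at(t2,depot)} ⊆ S  — applicable
  S \ del = {pkg_at(p4,portB)}
  ∪ add   = {pkg_at(p4,portB), truck_at(t2,hub)}

== RESULT ==
["pkg_at(p4,portB)", "truck_at(t2,hub)"]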